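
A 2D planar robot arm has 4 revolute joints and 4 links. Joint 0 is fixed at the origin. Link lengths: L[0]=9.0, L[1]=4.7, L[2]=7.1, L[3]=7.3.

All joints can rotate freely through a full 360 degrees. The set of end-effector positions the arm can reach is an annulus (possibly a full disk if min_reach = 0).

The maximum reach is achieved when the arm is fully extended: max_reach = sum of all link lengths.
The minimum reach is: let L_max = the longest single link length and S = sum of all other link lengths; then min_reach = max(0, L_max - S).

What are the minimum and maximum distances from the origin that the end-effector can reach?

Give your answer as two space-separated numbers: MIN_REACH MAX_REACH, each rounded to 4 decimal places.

Link lengths: [9.0, 4.7, 7.1, 7.3]
max_reach = 9 + 4.7 + 7.1 + 7.3 = 28.1
L_max = max([9.0, 4.7, 7.1, 7.3]) = 9
S (sum of others) = 28.1 - 9 = 19.1
min_reach = max(0, 9 - 19.1) = max(0, -10.1) = 0

Answer: 0.0000 28.1000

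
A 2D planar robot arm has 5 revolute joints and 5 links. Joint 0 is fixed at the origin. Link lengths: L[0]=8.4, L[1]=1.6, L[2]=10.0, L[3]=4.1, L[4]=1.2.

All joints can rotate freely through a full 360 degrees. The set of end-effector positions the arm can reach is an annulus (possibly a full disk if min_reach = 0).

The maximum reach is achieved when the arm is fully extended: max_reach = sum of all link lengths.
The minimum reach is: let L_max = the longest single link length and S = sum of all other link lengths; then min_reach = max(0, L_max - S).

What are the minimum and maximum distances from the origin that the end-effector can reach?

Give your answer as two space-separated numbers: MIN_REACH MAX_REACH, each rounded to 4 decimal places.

Link lengths: [8.4, 1.6, 10.0, 4.1, 1.2]
max_reach = 8.4 + 1.6 + 10 + 4.1 + 1.2 = 25.3
L_max = max([8.4, 1.6, 10.0, 4.1, 1.2]) = 10
S (sum of others) = 25.3 - 10 = 15.3
min_reach = max(0, 10 - 15.3) = max(0, -5.3) = 0

Answer: 0.0000 25.3000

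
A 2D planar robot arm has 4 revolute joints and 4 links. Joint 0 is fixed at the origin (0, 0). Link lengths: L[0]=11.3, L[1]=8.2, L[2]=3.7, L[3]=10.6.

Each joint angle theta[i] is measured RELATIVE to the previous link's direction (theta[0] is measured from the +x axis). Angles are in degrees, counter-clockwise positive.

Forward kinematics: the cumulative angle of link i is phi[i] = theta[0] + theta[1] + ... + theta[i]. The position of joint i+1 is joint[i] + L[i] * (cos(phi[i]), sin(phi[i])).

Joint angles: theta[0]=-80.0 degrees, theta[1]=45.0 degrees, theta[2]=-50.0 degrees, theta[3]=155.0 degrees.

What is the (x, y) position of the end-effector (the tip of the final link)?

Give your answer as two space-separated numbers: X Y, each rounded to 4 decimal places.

joint[0] = (0.0000, 0.0000)  (base)
link 0: phi[0] = -80 = -80 deg
  cos(-80 deg) = 0.1736, sin(-80 deg) = -0.9848
  joint[1] = (0.0000, 0.0000) + 11.3 * (0.1736, -0.9848) = (0.0000 + 1.9622, 0.0000 + -11.1283) = (1.9622, -11.1283)
link 1: phi[1] = -80 + 45 = -35 deg
  cos(-35 deg) = 0.8192, sin(-35 deg) = -0.5736
  joint[2] = (1.9622, -11.1283) + 8.2 * (0.8192, -0.5736) = (1.9622 + 6.7170, -11.1283 + -4.7033) = (8.6793, -15.8317)
link 2: phi[2] = -80 + 45 + -50 = -85 deg
  cos(-85 deg) = 0.0872, sin(-85 deg) = -0.9962
  joint[3] = (8.6793, -15.8317) + 3.7 * (0.0872, -0.9962) = (8.6793 + 0.3225, -15.8317 + -3.6859) = (9.0017, -19.5176)
link 3: phi[3] = -80 + 45 + -50 + 155 = 70 deg
  cos(70 deg) = 0.3420, sin(70 deg) = 0.9397
  joint[4] = (9.0017, -19.5176) + 10.6 * (0.3420, 0.9397) = (9.0017 + 3.6254, -19.5176 + 9.9607) = (12.6272, -9.5568)
End effector: (12.6272, -9.5568)

Answer: 12.6272 -9.5568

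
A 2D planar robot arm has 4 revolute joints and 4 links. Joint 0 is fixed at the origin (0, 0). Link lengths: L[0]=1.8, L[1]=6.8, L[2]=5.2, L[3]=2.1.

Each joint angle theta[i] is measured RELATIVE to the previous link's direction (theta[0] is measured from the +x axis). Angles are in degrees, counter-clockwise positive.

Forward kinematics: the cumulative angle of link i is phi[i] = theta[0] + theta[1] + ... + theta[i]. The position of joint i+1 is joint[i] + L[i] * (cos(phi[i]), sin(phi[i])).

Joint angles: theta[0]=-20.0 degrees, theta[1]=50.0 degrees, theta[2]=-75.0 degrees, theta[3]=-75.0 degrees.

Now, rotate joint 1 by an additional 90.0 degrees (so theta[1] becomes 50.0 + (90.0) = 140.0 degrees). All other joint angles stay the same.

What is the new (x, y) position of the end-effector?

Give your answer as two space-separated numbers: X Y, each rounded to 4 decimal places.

joint[0] = (0.0000, 0.0000)  (base)
link 0: phi[0] = -20 = -20 deg
  cos(-20 deg) = 0.9397, sin(-20 deg) = -0.3420
  joint[1] = (0.0000, 0.0000) + 1.8 * (0.9397, -0.3420) = (0.0000 + 1.6914, 0.0000 + -0.6156) = (1.6914, -0.6156)
link 1: phi[1] = -20 + 140 = 120 deg
  cos(120 deg) = -0.5000, sin(120 deg) = 0.8660
  joint[2] = (1.6914, -0.6156) + 6.8 * (-0.5000, 0.8660) = (1.6914 + -3.4000, -0.6156 + 5.8890) = (-1.7086, 5.2733)
link 2: phi[2] = -20 + 140 + -75 = 45 deg
  cos(45 deg) = 0.7071, sin(45 deg) = 0.7071
  joint[3] = (-1.7086, 5.2733) + 5.2 * (0.7071, 0.7071) = (-1.7086 + 3.6770, 5.2733 + 3.6770) = (1.9684, 8.9503)
link 3: phi[3] = -20 + 140 + -75 + -75 = -30 deg
  cos(-30 deg) = 0.8660, sin(-30 deg) = -0.5000
  joint[4] = (1.9684, 8.9503) + 2.1 * (0.8660, -0.5000) = (1.9684 + 1.8187, 8.9503 + -1.0500) = (3.7871, 7.9003)
End effector: (3.7871, 7.9003)

Answer: 3.7871 7.9003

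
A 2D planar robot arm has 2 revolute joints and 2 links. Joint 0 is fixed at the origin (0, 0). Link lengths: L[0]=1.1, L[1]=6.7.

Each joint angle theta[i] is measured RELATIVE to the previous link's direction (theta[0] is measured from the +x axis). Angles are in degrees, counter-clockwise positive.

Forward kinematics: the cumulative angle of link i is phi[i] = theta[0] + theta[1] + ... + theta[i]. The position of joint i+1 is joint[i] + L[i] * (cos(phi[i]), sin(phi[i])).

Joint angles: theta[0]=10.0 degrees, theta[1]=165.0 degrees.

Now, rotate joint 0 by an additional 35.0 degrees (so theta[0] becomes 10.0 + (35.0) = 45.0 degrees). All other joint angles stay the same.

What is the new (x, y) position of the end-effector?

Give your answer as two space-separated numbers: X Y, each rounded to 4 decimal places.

joint[0] = (0.0000, 0.0000)  (base)
link 0: phi[0] = 45 = 45 deg
  cos(45 deg) = 0.7071, sin(45 deg) = 0.7071
  joint[1] = (0.0000, 0.0000) + 1.1 * (0.7071, 0.7071) = (0.0000 + 0.7778, 0.0000 + 0.7778) = (0.7778, 0.7778)
link 1: phi[1] = 45 + 165 = 210 deg
  cos(210 deg) = -0.8660, sin(210 deg) = -0.5000
  joint[2] = (0.7778, 0.7778) + 6.7 * (-0.8660, -0.5000) = (0.7778 + -5.8024, 0.7778 + -3.3500) = (-5.0246, -2.5722)
End effector: (-5.0246, -2.5722)

Answer: -5.0246 -2.5722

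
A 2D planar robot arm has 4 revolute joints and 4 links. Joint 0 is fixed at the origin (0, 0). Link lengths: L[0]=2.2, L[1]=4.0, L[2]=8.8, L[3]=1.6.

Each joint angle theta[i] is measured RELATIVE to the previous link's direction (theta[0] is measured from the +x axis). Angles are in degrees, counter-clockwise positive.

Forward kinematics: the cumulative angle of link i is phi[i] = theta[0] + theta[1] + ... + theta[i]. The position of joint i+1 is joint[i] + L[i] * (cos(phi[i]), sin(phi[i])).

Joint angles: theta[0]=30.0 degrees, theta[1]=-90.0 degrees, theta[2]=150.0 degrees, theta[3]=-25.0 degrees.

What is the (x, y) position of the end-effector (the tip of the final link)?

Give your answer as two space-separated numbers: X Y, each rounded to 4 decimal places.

Answer: 4.5814 7.8860

Derivation:
joint[0] = (0.0000, 0.0000)  (base)
link 0: phi[0] = 30 = 30 deg
  cos(30 deg) = 0.8660, sin(30 deg) = 0.5000
  joint[1] = (0.0000, 0.0000) + 2.2 * (0.8660, 0.5000) = (0.0000 + 1.9053, 0.0000 + 1.1000) = (1.9053, 1.1000)
link 1: phi[1] = 30 + -90 = -60 deg
  cos(-60 deg) = 0.5000, sin(-60 deg) = -0.8660
  joint[2] = (1.9053, 1.1000) + 4 * (0.5000, -0.8660) = (1.9053 + 2.0000, 1.1000 + -3.4641) = (3.9053, -2.3641)
link 2: phi[2] = 30 + -90 + 150 = 90 deg
  cos(90 deg) = 0.0000, sin(90 deg) = 1.0000
  joint[3] = (3.9053, -2.3641) + 8.8 * (0.0000, 1.0000) = (3.9053 + 0.0000, -2.3641 + 8.8000) = (3.9053, 6.4359)
link 3: phi[3] = 30 + -90 + 150 + -25 = 65 deg
  cos(65 deg) = 0.4226, sin(65 deg) = 0.9063
  joint[4] = (3.9053, 6.4359) + 1.6 * (0.4226, 0.9063) = (3.9053 + 0.6762, 6.4359 + 1.4501) = (4.5814, 7.8860)
End effector: (4.5814, 7.8860)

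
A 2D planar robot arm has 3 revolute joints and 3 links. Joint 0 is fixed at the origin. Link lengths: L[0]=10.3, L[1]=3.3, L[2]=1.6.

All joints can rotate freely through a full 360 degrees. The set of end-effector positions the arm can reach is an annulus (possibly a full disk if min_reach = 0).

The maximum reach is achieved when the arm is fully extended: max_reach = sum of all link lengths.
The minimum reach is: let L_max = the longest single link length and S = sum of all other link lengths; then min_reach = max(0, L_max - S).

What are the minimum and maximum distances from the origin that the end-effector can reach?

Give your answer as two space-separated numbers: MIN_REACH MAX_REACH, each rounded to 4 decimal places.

Link lengths: [10.3, 3.3, 1.6]
max_reach = 10.3 + 3.3 + 1.6 = 15.2
L_max = max([10.3, 3.3, 1.6]) = 10.3
S (sum of others) = 15.2 - 10.3 = 4.9
min_reach = max(0, 10.3 - 4.9) = max(0, 5.4) = 5.4

Answer: 5.4000 15.2000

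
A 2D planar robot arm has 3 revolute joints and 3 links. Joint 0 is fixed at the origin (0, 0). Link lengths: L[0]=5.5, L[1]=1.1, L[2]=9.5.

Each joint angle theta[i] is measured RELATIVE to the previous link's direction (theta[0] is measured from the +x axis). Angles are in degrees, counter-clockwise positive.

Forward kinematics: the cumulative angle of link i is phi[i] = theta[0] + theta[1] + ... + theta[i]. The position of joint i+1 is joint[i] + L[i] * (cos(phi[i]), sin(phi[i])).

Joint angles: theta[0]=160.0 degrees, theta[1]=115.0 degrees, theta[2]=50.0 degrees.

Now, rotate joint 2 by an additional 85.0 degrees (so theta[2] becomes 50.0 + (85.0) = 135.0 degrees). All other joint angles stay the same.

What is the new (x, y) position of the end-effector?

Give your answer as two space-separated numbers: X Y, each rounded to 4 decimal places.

joint[0] = (0.0000, 0.0000)  (base)
link 0: phi[0] = 160 = 160 deg
  cos(160 deg) = -0.9397, sin(160 deg) = 0.3420
  joint[1] = (0.0000, 0.0000) + 5.5 * (-0.9397, 0.3420) = (0.0000 + -5.1683, 0.0000 + 1.8811) = (-5.1683, 1.8811)
link 1: phi[1] = 160 + 115 = 275 deg
  cos(275 deg) = 0.0872, sin(275 deg) = -0.9962
  joint[2] = (-5.1683, 1.8811) + 1.1 * (0.0872, -0.9962) = (-5.1683 + 0.0959, 1.8811 + -1.0958) = (-5.0724, 0.7853)
link 2: phi[2] = 160 + 115 + 135 = 410 deg
  cos(410 deg) = 0.6428, sin(410 deg) = 0.7660
  joint[3] = (-5.0724, 0.7853) + 9.5 * (0.6428, 0.7660) = (-5.0724 + 6.1065, 0.7853 + 7.2774) = (1.0340, 8.0627)
End effector: (1.0340, 8.0627)

Answer: 1.0340 8.0627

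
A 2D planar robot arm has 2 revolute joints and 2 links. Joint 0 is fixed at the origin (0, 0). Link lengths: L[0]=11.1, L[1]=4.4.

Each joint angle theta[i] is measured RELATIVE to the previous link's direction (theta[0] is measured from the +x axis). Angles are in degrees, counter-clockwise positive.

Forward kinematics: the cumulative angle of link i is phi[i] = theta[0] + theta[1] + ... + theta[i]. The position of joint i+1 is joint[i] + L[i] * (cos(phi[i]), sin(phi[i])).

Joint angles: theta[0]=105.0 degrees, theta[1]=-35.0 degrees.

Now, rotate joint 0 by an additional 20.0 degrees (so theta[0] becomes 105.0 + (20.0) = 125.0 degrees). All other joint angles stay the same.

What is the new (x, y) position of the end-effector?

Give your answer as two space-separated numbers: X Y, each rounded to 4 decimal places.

Answer: -6.3667 13.4926

Derivation:
joint[0] = (0.0000, 0.0000)  (base)
link 0: phi[0] = 125 = 125 deg
  cos(125 deg) = -0.5736, sin(125 deg) = 0.8192
  joint[1] = (0.0000, 0.0000) + 11.1 * (-0.5736, 0.8192) = (0.0000 + -6.3667, 0.0000 + 9.0926) = (-6.3667, 9.0926)
link 1: phi[1] = 125 + -35 = 90 deg
  cos(90 deg) = 0.0000, sin(90 deg) = 1.0000
  joint[2] = (-6.3667, 9.0926) + 4.4 * (0.0000, 1.0000) = (-6.3667 + 0.0000, 9.0926 + 4.4000) = (-6.3667, 13.4926)
End effector: (-6.3667, 13.4926)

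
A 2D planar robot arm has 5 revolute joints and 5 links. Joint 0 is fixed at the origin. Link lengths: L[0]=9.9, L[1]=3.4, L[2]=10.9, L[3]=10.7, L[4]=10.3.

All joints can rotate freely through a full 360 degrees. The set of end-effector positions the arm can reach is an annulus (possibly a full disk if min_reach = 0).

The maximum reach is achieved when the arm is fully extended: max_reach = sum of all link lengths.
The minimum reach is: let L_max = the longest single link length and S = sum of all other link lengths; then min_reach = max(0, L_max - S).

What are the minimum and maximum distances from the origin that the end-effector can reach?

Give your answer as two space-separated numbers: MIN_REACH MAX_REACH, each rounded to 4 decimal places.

Answer: 0.0000 45.2000

Derivation:
Link lengths: [9.9, 3.4, 10.9, 10.7, 10.3]
max_reach = 9.9 + 3.4 + 10.9 + 10.7 + 10.3 = 45.2
L_max = max([9.9, 3.4, 10.9, 10.7, 10.3]) = 10.9
S (sum of others) = 45.2 - 10.9 = 34.3
min_reach = max(0, 10.9 - 34.3) = max(0, -23.4) = 0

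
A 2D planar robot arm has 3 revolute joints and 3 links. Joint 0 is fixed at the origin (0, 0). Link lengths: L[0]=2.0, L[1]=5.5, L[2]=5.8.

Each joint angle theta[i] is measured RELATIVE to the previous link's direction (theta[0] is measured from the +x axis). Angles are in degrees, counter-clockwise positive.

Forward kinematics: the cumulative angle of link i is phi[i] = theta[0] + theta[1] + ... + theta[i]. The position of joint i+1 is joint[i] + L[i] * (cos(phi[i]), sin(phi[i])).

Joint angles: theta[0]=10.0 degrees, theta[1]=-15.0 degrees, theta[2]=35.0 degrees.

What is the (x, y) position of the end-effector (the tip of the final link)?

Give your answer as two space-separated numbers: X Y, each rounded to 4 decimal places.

Answer: 12.4716 2.7679

Derivation:
joint[0] = (0.0000, 0.0000)  (base)
link 0: phi[0] = 10 = 10 deg
  cos(10 deg) = 0.9848, sin(10 deg) = 0.1736
  joint[1] = (0.0000, 0.0000) + 2 * (0.9848, 0.1736) = (0.0000 + 1.9696, 0.0000 + 0.3473) = (1.9696, 0.3473)
link 1: phi[1] = 10 + -15 = -5 deg
  cos(-5 deg) = 0.9962, sin(-5 deg) = -0.0872
  joint[2] = (1.9696, 0.3473) + 5.5 * (0.9962, -0.0872) = (1.9696 + 5.4791, 0.3473 + -0.4794) = (7.4487, -0.1321)
link 2: phi[2] = 10 + -15 + 35 = 30 deg
  cos(30 deg) = 0.8660, sin(30 deg) = 0.5000
  joint[3] = (7.4487, -0.1321) + 5.8 * (0.8660, 0.5000) = (7.4487 + 5.0229, -0.1321 + 2.9000) = (12.4716, 2.7679)
End effector: (12.4716, 2.7679)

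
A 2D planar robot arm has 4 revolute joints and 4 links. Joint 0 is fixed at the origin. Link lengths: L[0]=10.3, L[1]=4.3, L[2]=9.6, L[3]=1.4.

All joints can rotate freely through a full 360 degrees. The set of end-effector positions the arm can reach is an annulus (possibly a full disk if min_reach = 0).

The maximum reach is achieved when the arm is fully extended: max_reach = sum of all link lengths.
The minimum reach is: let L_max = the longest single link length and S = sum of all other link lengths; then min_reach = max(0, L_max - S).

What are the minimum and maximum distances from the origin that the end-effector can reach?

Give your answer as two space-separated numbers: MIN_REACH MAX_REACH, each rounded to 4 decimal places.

Link lengths: [10.3, 4.3, 9.6, 1.4]
max_reach = 10.3 + 4.3 + 9.6 + 1.4 = 25.6
L_max = max([10.3, 4.3, 9.6, 1.4]) = 10.3
S (sum of others) = 25.6 - 10.3 = 15.3
min_reach = max(0, 10.3 - 15.3) = max(0, -5) = 0

Answer: 0.0000 25.6000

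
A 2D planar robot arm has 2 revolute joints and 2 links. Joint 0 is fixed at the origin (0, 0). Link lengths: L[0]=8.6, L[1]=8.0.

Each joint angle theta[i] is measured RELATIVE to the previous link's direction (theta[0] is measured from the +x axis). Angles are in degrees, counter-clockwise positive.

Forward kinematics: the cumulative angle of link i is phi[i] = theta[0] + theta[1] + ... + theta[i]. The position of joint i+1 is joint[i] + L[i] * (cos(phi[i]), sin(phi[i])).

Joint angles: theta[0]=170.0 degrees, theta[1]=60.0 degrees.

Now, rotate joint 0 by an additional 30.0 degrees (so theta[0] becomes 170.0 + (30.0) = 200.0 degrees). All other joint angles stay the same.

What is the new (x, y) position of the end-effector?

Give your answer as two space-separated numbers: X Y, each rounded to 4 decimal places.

joint[0] = (0.0000, 0.0000)  (base)
link 0: phi[0] = 200 = 200 deg
  cos(200 deg) = -0.9397, sin(200 deg) = -0.3420
  joint[1] = (0.0000, 0.0000) + 8.6 * (-0.9397, -0.3420) = (0.0000 + -8.0814, 0.0000 + -2.9414) = (-8.0814, -2.9414)
link 1: phi[1] = 200 + 60 = 260 deg
  cos(260 deg) = -0.1736, sin(260 deg) = -0.9848
  joint[2] = (-8.0814, -2.9414) + 8 * (-0.1736, -0.9848) = (-8.0814 + -1.3892, -2.9414 + -7.8785) = (-9.4705, -10.8198)
End effector: (-9.4705, -10.8198)

Answer: -9.4705 -10.8198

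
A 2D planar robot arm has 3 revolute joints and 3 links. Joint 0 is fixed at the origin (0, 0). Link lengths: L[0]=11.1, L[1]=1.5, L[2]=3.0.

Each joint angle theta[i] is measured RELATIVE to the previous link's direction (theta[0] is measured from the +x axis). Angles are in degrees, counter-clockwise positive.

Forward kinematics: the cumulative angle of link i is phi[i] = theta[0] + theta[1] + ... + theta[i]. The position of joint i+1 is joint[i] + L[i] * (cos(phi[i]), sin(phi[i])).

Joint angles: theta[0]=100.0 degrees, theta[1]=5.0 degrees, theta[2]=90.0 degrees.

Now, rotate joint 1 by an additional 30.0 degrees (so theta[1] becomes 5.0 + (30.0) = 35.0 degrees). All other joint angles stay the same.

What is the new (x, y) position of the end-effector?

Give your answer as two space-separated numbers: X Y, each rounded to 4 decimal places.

Answer: -5.1095 9.8707

Derivation:
joint[0] = (0.0000, 0.0000)  (base)
link 0: phi[0] = 100 = 100 deg
  cos(100 deg) = -0.1736, sin(100 deg) = 0.9848
  joint[1] = (0.0000, 0.0000) + 11.1 * (-0.1736, 0.9848) = (0.0000 + -1.9275, 0.0000 + 10.9314) = (-1.9275, 10.9314)
link 1: phi[1] = 100 + 35 = 135 deg
  cos(135 deg) = -0.7071, sin(135 deg) = 0.7071
  joint[2] = (-1.9275, 10.9314) + 1.5 * (-0.7071, 0.7071) = (-1.9275 + -1.0607, 10.9314 + 1.0607) = (-2.9882, 11.9920)
link 2: phi[2] = 100 + 35 + 90 = 225 deg
  cos(225 deg) = -0.7071, sin(225 deg) = -0.7071
  joint[3] = (-2.9882, 11.9920) + 3 * (-0.7071, -0.7071) = (-2.9882 + -2.1213, 11.9920 + -2.1213) = (-5.1095, 9.8707)
End effector: (-5.1095, 9.8707)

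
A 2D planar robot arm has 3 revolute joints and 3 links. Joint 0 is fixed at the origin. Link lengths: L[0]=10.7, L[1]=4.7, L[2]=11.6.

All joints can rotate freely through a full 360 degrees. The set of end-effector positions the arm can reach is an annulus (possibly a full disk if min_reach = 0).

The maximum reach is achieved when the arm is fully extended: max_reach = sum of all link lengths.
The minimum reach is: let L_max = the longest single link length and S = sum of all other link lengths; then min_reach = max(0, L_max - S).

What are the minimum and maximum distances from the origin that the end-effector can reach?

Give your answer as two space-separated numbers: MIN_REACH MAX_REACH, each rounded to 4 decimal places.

Link lengths: [10.7, 4.7, 11.6]
max_reach = 10.7 + 4.7 + 11.6 = 27
L_max = max([10.7, 4.7, 11.6]) = 11.6
S (sum of others) = 27 - 11.6 = 15.4
min_reach = max(0, 11.6 - 15.4) = max(0, -3.8) = 0

Answer: 0.0000 27.0000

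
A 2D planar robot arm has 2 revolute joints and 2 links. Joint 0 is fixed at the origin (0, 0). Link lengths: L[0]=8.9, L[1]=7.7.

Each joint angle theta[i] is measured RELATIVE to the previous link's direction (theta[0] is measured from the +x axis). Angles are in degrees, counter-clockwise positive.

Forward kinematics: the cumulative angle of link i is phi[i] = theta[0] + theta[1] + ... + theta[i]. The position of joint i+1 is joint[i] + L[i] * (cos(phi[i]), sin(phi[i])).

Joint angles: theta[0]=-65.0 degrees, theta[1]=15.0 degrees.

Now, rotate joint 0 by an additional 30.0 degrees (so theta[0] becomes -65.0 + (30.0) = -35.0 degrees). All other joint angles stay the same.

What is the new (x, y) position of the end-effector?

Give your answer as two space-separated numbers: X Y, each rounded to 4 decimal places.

Answer: 14.5261 -7.7384

Derivation:
joint[0] = (0.0000, 0.0000)  (base)
link 0: phi[0] = -35 = -35 deg
  cos(-35 deg) = 0.8192, sin(-35 deg) = -0.5736
  joint[1] = (0.0000, 0.0000) + 8.9 * (0.8192, -0.5736) = (0.0000 + 7.2905, 0.0000 + -5.1048) = (7.2905, -5.1048)
link 1: phi[1] = -35 + 15 = -20 deg
  cos(-20 deg) = 0.9397, sin(-20 deg) = -0.3420
  joint[2] = (7.2905, -5.1048) + 7.7 * (0.9397, -0.3420) = (7.2905 + 7.2356, -5.1048 + -2.6336) = (14.5261, -7.7384)
End effector: (14.5261, -7.7384)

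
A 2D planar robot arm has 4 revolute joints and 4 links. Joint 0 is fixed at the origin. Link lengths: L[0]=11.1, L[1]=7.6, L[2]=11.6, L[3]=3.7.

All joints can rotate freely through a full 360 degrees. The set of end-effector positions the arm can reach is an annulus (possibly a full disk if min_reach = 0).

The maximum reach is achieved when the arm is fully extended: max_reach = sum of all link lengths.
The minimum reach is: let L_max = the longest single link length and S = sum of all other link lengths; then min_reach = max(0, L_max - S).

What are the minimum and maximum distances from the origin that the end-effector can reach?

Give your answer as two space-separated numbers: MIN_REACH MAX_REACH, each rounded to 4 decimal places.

Answer: 0.0000 34.0000

Derivation:
Link lengths: [11.1, 7.6, 11.6, 3.7]
max_reach = 11.1 + 7.6 + 11.6 + 3.7 = 34
L_max = max([11.1, 7.6, 11.6, 3.7]) = 11.6
S (sum of others) = 34 - 11.6 = 22.4
min_reach = max(0, 11.6 - 22.4) = max(0, -10.8) = 0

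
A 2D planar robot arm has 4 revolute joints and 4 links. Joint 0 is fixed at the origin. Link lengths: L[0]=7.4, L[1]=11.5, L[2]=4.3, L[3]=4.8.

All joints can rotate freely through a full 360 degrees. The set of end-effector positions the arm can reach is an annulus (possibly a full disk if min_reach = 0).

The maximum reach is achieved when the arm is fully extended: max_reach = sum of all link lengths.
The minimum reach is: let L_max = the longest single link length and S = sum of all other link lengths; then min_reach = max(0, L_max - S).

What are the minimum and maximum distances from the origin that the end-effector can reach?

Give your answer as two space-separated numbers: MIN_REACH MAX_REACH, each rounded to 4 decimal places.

Answer: 0.0000 28.0000

Derivation:
Link lengths: [7.4, 11.5, 4.3, 4.8]
max_reach = 7.4 + 11.5 + 4.3 + 4.8 = 28
L_max = max([7.4, 11.5, 4.3, 4.8]) = 11.5
S (sum of others) = 28 - 11.5 = 16.5
min_reach = max(0, 11.5 - 16.5) = max(0, -5) = 0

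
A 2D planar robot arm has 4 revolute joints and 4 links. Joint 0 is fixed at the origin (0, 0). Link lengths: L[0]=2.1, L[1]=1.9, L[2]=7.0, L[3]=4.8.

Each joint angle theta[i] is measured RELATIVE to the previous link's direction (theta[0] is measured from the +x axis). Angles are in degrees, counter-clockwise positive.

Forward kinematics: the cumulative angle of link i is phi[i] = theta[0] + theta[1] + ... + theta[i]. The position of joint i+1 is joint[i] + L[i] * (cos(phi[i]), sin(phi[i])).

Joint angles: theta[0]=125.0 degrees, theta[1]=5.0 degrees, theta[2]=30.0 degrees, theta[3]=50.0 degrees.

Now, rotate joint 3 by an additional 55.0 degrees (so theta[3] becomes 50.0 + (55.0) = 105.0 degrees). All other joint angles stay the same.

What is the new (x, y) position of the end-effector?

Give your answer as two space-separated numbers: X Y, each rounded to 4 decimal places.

Answer: -9.4220 0.7881

Derivation:
joint[0] = (0.0000, 0.0000)  (base)
link 0: phi[0] = 125 = 125 deg
  cos(125 deg) = -0.5736, sin(125 deg) = 0.8192
  joint[1] = (0.0000, 0.0000) + 2.1 * (-0.5736, 0.8192) = (0.0000 + -1.2045, 0.0000 + 1.7202) = (-1.2045, 1.7202)
link 1: phi[1] = 125 + 5 = 130 deg
  cos(130 deg) = -0.6428, sin(130 deg) = 0.7660
  joint[2] = (-1.2045, 1.7202) + 1.9 * (-0.6428, 0.7660) = (-1.2045 + -1.2213, 1.7202 + 1.4555) = (-2.4258, 3.1757)
link 2: phi[2] = 125 + 5 + 30 = 160 deg
  cos(160 deg) = -0.9397, sin(160 deg) = 0.3420
  joint[3] = (-2.4258, 3.1757) + 7 * (-0.9397, 0.3420) = (-2.4258 + -6.5778, 3.1757 + 2.3941) = (-9.0037, 5.5698)
link 3: phi[3] = 125 + 5 + 30 + 105 = 265 deg
  cos(265 deg) = -0.0872, sin(265 deg) = -0.9962
  joint[4] = (-9.0037, 5.5698) + 4.8 * (-0.0872, -0.9962) = (-9.0037 + -0.4183, 5.5698 + -4.7817) = (-9.4220, 0.7881)
End effector: (-9.4220, 0.7881)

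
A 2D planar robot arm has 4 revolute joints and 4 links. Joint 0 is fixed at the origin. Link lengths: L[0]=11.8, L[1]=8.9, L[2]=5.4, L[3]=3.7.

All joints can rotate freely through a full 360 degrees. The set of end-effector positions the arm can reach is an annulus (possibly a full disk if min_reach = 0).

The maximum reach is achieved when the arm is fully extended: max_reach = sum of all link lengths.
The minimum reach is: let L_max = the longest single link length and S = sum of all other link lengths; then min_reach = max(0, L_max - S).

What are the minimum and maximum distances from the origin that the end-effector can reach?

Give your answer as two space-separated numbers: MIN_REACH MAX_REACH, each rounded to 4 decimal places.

Answer: 0.0000 29.8000

Derivation:
Link lengths: [11.8, 8.9, 5.4, 3.7]
max_reach = 11.8 + 8.9 + 5.4 + 3.7 = 29.8
L_max = max([11.8, 8.9, 5.4, 3.7]) = 11.8
S (sum of others) = 29.8 - 11.8 = 18
min_reach = max(0, 11.8 - 18) = max(0, -6.2) = 0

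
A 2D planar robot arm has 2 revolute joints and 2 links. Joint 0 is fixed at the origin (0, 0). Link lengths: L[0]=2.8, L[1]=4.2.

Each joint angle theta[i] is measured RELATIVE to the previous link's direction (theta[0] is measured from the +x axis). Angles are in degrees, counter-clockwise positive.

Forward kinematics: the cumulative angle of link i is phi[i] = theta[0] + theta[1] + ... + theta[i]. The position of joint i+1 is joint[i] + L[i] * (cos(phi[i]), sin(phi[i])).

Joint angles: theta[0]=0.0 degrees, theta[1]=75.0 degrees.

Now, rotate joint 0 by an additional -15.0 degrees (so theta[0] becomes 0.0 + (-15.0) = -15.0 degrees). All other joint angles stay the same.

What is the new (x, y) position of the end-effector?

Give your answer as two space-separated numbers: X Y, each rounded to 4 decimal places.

joint[0] = (0.0000, 0.0000)  (base)
link 0: phi[0] = -15 = -15 deg
  cos(-15 deg) = 0.9659, sin(-15 deg) = -0.2588
  joint[1] = (0.0000, 0.0000) + 2.8 * (0.9659, -0.2588) = (0.0000 + 2.7046, 0.0000 + -0.7247) = (2.7046, -0.7247)
link 1: phi[1] = -15 + 75 = 60 deg
  cos(60 deg) = 0.5000, sin(60 deg) = 0.8660
  joint[2] = (2.7046, -0.7247) + 4.2 * (0.5000, 0.8660) = (2.7046 + 2.1000, -0.7247 + 3.6373) = (4.8046, 2.9126)
End effector: (4.8046, 2.9126)

Answer: 4.8046 2.9126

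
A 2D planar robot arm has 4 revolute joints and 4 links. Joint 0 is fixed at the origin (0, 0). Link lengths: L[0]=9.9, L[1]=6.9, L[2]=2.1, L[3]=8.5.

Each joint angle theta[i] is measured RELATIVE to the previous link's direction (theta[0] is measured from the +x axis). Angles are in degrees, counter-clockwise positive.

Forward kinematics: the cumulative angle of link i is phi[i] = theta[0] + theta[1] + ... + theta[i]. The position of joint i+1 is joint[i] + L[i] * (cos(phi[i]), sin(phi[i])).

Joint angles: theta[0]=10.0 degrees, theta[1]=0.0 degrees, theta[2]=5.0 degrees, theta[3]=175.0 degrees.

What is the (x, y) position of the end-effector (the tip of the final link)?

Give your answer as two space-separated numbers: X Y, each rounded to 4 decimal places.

Answer: 10.2023 1.9848

Derivation:
joint[0] = (0.0000, 0.0000)  (base)
link 0: phi[0] = 10 = 10 deg
  cos(10 deg) = 0.9848, sin(10 deg) = 0.1736
  joint[1] = (0.0000, 0.0000) + 9.9 * (0.9848, 0.1736) = (0.0000 + 9.7496, 0.0000 + 1.7191) = (9.7496, 1.7191)
link 1: phi[1] = 10 + 0 = 10 deg
  cos(10 deg) = 0.9848, sin(10 deg) = 0.1736
  joint[2] = (9.7496, 1.7191) + 6.9 * (0.9848, 0.1736) = (9.7496 + 6.7952, 1.7191 + 1.1982) = (16.5448, 2.9173)
link 2: phi[2] = 10 + 0 + 5 = 15 deg
  cos(15 deg) = 0.9659, sin(15 deg) = 0.2588
  joint[3] = (16.5448, 2.9173) + 2.1 * (0.9659, 0.2588) = (16.5448 + 2.0284, 2.9173 + 0.5435) = (18.5732, 3.4608)
link 3: phi[3] = 10 + 0 + 5 + 175 = 190 deg
  cos(190 deg) = -0.9848, sin(190 deg) = -0.1736
  joint[4] = (18.5732, 3.4608) + 8.5 * (-0.9848, -0.1736) = (18.5732 + -8.3709, 3.4608 + -1.4760) = (10.2023, 1.9848)
End effector: (10.2023, 1.9848)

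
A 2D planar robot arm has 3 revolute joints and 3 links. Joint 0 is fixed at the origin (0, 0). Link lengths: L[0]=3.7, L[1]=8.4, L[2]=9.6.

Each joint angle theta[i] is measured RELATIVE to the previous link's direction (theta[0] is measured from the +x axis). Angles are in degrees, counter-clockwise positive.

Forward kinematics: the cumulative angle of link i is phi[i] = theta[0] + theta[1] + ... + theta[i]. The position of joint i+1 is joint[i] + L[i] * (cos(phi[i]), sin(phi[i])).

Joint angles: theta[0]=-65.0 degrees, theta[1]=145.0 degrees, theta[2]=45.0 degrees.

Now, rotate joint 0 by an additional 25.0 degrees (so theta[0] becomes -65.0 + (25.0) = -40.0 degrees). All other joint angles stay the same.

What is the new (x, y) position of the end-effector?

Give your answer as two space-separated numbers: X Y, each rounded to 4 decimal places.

Answer: -7.6536 10.5355

Derivation:
joint[0] = (0.0000, 0.0000)  (base)
link 0: phi[0] = -40 = -40 deg
  cos(-40 deg) = 0.7660, sin(-40 deg) = -0.6428
  joint[1] = (0.0000, 0.0000) + 3.7 * (0.7660, -0.6428) = (0.0000 + 2.8344, 0.0000 + -2.3783) = (2.8344, -2.3783)
link 1: phi[1] = -40 + 145 = 105 deg
  cos(105 deg) = -0.2588, sin(105 deg) = 0.9659
  joint[2] = (2.8344, -2.3783) + 8.4 * (-0.2588, 0.9659) = (2.8344 + -2.1741, -2.3783 + 8.1138) = (0.6603, 5.7355)
link 2: phi[2] = -40 + 145 + 45 = 150 deg
  cos(150 deg) = -0.8660, sin(150 deg) = 0.5000
  joint[3] = (0.6603, 5.7355) + 9.6 * (-0.8660, 0.5000) = (0.6603 + -8.3138, 5.7355 + 4.8000) = (-7.6536, 10.5355)
End effector: (-7.6536, 10.5355)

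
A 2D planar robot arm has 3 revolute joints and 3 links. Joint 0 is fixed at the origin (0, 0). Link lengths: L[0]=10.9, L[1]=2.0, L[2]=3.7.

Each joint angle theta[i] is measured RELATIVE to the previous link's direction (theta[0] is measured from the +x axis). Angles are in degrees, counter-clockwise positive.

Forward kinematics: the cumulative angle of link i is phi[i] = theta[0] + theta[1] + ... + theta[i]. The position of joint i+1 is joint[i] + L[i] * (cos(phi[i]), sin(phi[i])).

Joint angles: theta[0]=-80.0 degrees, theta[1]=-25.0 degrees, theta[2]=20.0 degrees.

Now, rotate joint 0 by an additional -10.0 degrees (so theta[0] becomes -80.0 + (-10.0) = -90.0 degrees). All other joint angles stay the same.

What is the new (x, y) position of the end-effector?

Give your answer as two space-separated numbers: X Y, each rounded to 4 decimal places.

joint[0] = (0.0000, 0.0000)  (base)
link 0: phi[0] = -90 = -90 deg
  cos(-90 deg) = 0.0000, sin(-90 deg) = -1.0000
  joint[1] = (0.0000, 0.0000) + 10.9 * (0.0000, -1.0000) = (0.0000 + 0.0000, 0.0000 + -10.9000) = (0.0000, -10.9000)
link 1: phi[1] = -90 + -25 = -115 deg
  cos(-115 deg) = -0.4226, sin(-115 deg) = -0.9063
  joint[2] = (0.0000, -10.9000) + 2 * (-0.4226, -0.9063) = (0.0000 + -0.8452, -10.9000 + -1.8126) = (-0.8452, -12.7126)
link 2: phi[2] = -90 + -25 + 20 = -95 deg
  cos(-95 deg) = -0.0872, sin(-95 deg) = -0.9962
  joint[3] = (-0.8452, -12.7126) + 3.7 * (-0.0872, -0.9962) = (-0.8452 + -0.3225, -12.7126 + -3.6859) = (-1.1677, -16.3985)
End effector: (-1.1677, -16.3985)

Answer: -1.1677 -16.3985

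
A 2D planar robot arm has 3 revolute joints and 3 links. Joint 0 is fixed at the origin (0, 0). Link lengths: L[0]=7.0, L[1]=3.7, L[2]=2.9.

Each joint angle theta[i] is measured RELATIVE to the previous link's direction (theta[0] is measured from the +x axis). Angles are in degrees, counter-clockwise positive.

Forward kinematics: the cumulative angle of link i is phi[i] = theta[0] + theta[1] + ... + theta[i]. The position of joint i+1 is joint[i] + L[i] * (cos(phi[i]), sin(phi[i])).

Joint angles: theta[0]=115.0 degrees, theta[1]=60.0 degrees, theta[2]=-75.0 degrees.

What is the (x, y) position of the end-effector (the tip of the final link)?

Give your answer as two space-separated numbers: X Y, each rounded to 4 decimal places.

Answer: -7.1478 9.5226

Derivation:
joint[0] = (0.0000, 0.0000)  (base)
link 0: phi[0] = 115 = 115 deg
  cos(115 deg) = -0.4226, sin(115 deg) = 0.9063
  joint[1] = (0.0000, 0.0000) + 7 * (-0.4226, 0.9063) = (0.0000 + -2.9583, 0.0000 + 6.3442) = (-2.9583, 6.3442)
link 1: phi[1] = 115 + 60 = 175 deg
  cos(175 deg) = -0.9962, sin(175 deg) = 0.0872
  joint[2] = (-2.9583, 6.3442) + 3.7 * (-0.9962, 0.0872) = (-2.9583 + -3.6859, 6.3442 + 0.3225) = (-6.6442, 6.6666)
link 2: phi[2] = 115 + 60 + -75 = 100 deg
  cos(100 deg) = -0.1736, sin(100 deg) = 0.9848
  joint[3] = (-6.6442, 6.6666) + 2.9 * (-0.1736, 0.9848) = (-6.6442 + -0.5036, 6.6666 + 2.8559) = (-7.1478, 9.5226)
End effector: (-7.1478, 9.5226)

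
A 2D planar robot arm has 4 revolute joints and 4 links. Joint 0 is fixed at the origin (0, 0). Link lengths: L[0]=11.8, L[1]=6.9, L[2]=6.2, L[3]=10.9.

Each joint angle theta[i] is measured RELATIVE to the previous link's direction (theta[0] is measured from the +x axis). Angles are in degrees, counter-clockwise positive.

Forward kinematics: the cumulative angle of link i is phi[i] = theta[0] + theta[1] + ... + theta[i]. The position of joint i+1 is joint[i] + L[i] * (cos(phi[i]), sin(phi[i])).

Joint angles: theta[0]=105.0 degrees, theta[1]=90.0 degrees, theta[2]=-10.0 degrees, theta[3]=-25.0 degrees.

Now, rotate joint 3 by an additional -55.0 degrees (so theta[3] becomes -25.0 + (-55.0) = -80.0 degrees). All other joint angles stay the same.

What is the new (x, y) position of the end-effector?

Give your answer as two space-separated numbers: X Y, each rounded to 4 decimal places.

Answer: -18.7165 19.6003

Derivation:
joint[0] = (0.0000, 0.0000)  (base)
link 0: phi[0] = 105 = 105 deg
  cos(105 deg) = -0.2588, sin(105 deg) = 0.9659
  joint[1] = (0.0000, 0.0000) + 11.8 * (-0.2588, 0.9659) = (0.0000 + -3.0541, 0.0000 + 11.3979) = (-3.0541, 11.3979)
link 1: phi[1] = 105 + 90 = 195 deg
  cos(195 deg) = -0.9659, sin(195 deg) = -0.2588
  joint[2] = (-3.0541, 11.3979) + 6.9 * (-0.9659, -0.2588) = (-3.0541 + -6.6649, 11.3979 + -1.7859) = (-9.7190, 9.6121)
link 2: phi[2] = 105 + 90 + -10 = 185 deg
  cos(185 deg) = -0.9962, sin(185 deg) = -0.0872
  joint[3] = (-9.7190, 9.6121) + 6.2 * (-0.9962, -0.0872) = (-9.7190 + -6.1764, 9.6121 + -0.5404) = (-15.8954, 9.0717)
link 3: phi[3] = 105 + 90 + -10 + -80 = 105 deg
  cos(105 deg) = -0.2588, sin(105 deg) = 0.9659
  joint[4] = (-15.8954, 9.0717) + 10.9 * (-0.2588, 0.9659) = (-15.8954 + -2.8211, 9.0717 + 10.5286) = (-18.7165, 19.6003)
End effector: (-18.7165, 19.6003)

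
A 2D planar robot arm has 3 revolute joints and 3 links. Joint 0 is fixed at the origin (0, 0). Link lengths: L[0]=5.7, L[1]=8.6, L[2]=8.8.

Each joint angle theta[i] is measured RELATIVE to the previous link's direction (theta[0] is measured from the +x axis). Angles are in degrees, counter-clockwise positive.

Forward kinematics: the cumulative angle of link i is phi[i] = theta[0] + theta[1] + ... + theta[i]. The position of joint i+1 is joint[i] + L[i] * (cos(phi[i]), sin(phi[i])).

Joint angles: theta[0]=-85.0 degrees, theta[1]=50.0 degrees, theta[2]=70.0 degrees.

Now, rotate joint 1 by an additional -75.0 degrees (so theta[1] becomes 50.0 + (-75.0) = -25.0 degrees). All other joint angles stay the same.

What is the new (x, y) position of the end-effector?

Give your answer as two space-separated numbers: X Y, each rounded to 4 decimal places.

Answer: 4.2966 -19.4162

Derivation:
joint[0] = (0.0000, 0.0000)  (base)
link 0: phi[0] = -85 = -85 deg
  cos(-85 deg) = 0.0872, sin(-85 deg) = -0.9962
  joint[1] = (0.0000, 0.0000) + 5.7 * (0.0872, -0.9962) = (0.0000 + 0.4968, 0.0000 + -5.6783) = (0.4968, -5.6783)
link 1: phi[1] = -85 + -25 = -110 deg
  cos(-110 deg) = -0.3420, sin(-110 deg) = -0.9397
  joint[2] = (0.4968, -5.6783) + 8.6 * (-0.3420, -0.9397) = (0.4968 + -2.9414, -5.6783 + -8.0814) = (-2.4446, -13.7597)
link 2: phi[2] = -85 + -25 + 70 = -40 deg
  cos(-40 deg) = 0.7660, sin(-40 deg) = -0.6428
  joint[3] = (-2.4446, -13.7597) + 8.8 * (0.7660, -0.6428) = (-2.4446 + 6.7412, -13.7597 + -5.6565) = (4.2966, -19.4162)
End effector: (4.2966, -19.4162)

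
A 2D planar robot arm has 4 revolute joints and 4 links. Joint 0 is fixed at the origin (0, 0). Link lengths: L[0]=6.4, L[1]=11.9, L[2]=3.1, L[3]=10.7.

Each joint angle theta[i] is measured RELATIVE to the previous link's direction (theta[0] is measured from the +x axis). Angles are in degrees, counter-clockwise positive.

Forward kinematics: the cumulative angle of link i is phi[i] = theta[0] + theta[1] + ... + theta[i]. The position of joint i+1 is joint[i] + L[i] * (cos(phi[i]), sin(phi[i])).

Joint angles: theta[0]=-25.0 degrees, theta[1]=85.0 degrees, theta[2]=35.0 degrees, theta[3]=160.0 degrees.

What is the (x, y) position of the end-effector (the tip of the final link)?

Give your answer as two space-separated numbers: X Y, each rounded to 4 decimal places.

Answer: 8.7108 0.3537

Derivation:
joint[0] = (0.0000, 0.0000)  (base)
link 0: phi[0] = -25 = -25 deg
  cos(-25 deg) = 0.9063, sin(-25 deg) = -0.4226
  joint[1] = (0.0000, 0.0000) + 6.4 * (0.9063, -0.4226) = (0.0000 + 5.8004, 0.0000 + -2.7048) = (5.8004, -2.7048)
link 1: phi[1] = -25 + 85 = 60 deg
  cos(60 deg) = 0.5000, sin(60 deg) = 0.8660
  joint[2] = (5.8004, -2.7048) + 11.9 * (0.5000, 0.8660) = (5.8004 + 5.9500, -2.7048 + 10.3057) = (11.7504, 7.6009)
link 2: phi[2] = -25 + 85 + 35 = 95 deg
  cos(95 deg) = -0.0872, sin(95 deg) = 0.9962
  joint[3] = (11.7504, 7.6009) + 3.1 * (-0.0872, 0.9962) = (11.7504 + -0.2702, 7.6009 + 3.0882) = (11.4802, 10.6891)
link 3: phi[3] = -25 + 85 + 35 + 160 = 255 deg
  cos(255 deg) = -0.2588, sin(255 deg) = -0.9659
  joint[4] = (11.4802, 10.6891) + 10.7 * (-0.2588, -0.9659) = (11.4802 + -2.7694, 10.6891 + -10.3354) = (8.7108, 0.3537)
End effector: (8.7108, 0.3537)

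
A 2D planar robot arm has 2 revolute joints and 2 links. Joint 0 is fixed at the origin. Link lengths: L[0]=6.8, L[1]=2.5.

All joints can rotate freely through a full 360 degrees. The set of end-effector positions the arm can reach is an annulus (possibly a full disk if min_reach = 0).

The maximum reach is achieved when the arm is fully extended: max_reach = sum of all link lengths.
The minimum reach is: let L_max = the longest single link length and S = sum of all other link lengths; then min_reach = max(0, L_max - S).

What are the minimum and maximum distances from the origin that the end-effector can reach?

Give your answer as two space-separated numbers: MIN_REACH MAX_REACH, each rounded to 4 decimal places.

Link lengths: [6.8, 2.5]
max_reach = 6.8 + 2.5 = 9.3
L_max = max([6.8, 2.5]) = 6.8
S (sum of others) = 9.3 - 6.8 = 2.5
min_reach = max(0, 6.8 - 2.5) = max(0, 4.3) = 4.3

Answer: 4.3000 9.3000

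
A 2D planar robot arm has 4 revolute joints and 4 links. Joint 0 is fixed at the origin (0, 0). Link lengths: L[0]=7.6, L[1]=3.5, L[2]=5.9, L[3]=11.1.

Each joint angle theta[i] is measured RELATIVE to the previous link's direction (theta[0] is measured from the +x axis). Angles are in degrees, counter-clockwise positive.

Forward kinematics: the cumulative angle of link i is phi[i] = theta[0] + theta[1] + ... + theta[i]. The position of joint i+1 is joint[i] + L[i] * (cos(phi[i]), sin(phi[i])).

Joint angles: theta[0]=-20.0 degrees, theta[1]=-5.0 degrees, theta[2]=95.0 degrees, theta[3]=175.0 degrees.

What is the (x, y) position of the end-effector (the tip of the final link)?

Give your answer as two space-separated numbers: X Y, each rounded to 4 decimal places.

joint[0] = (0.0000, 0.0000)  (base)
link 0: phi[0] = -20 = -20 deg
  cos(-20 deg) = 0.9397, sin(-20 deg) = -0.3420
  joint[1] = (0.0000, 0.0000) + 7.6 * (0.9397, -0.3420) = (0.0000 + 7.1417, 0.0000 + -2.5994) = (7.1417, -2.5994)
link 1: phi[1] = -20 + -5 = -25 deg
  cos(-25 deg) = 0.9063, sin(-25 deg) = -0.4226
  joint[2] = (7.1417, -2.5994) + 3.5 * (0.9063, -0.4226) = (7.1417 + 3.1721, -2.5994 + -1.4792) = (10.3137, -4.0785)
link 2: phi[2] = -20 + -5 + 95 = 70 deg
  cos(70 deg) = 0.3420, sin(70 deg) = 0.9397
  joint[3] = (10.3137, -4.0785) + 5.9 * (0.3420, 0.9397) = (10.3137 + 2.0179, -4.0785 + 5.5442) = (12.3317, 1.4657)
link 3: phi[3] = -20 + -5 + 95 + 175 = 245 deg
  cos(245 deg) = -0.4226, sin(245 deg) = -0.9063
  joint[4] = (12.3317, 1.4657) + 11.1 * (-0.4226, -0.9063) = (12.3317 + -4.6911, 1.4657 + -10.0600) = (7.6406, -8.5943)
End effector: (7.6406, -8.5943)

Answer: 7.6406 -8.5943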